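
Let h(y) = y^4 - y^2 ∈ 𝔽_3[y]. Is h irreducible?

No

Check for roots in 𝔽_3: h(0) = 0 → root; h(1) = 0 → root; h(2) = 0 → root.
h(0) = 0, so (y) divides h(y); h is reducible.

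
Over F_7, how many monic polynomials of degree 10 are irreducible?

28245840

x^(7^10) − x is the product of all monic irreducibles of degree dividing 10; Möbius inversion gives N = (1/10) Σ μ(10/d)·7^d.
Divisors of 10: 1, 2, 5, 10; μ(10/d) for each: 1, -1, -1, 1.
Σ = 7^1 − 7^2 − 7^5 + 7^10 = 282458400.
N = 282458400/10 = 28245840.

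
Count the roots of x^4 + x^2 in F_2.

2

Write g(x) = x^4 + x^2.
Evaluate at each of the 2 elements of F_2:
g(0) = 0 → root; g(1) = 0 → root.
Roots: {0, 1}.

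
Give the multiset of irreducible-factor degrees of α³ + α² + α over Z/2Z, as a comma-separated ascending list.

Write h(α) = α³ + α² + α.
Roots in Z/2Z: h(0) = 0 → root; h(1) = 1.
Linear factors from roots: (α).
Complete factorization: h(α) = (α)·(α² + α + 1).
Factor degrees with multiplicity: 1 + 2 = 3.

1, 2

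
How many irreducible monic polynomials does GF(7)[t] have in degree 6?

The number of monic irreducibles of degree 6 over GF(7) is (1/6)·Σ_{d∣6} μ(6/d) 7^d.
Divisors of 6: 1, 2, 3, 6; μ(6/d) for each: 1, -1, -1, 1.
Σ = 7^1 − 7^2 − 7^3 + 7^6 = 117264.
N = 117264/6 = 19544.

19544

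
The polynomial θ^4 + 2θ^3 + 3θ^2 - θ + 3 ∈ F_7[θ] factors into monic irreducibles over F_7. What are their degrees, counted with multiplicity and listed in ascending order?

4

Write f(θ) = θ^4 + 2θ^3 + 3θ^2 - θ + 3.
Complete factorization: f(θ) = (θ^4 + 2θ^3 + 3θ^2 - θ + 3).
Factor degrees with multiplicity: 4 = 4.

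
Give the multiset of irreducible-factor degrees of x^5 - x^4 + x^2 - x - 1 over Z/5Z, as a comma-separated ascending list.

5

Write h(x) = x^5 - x^4 + x^2 - x - 1.
Roots in Z/5Z: h(0) = 4; h(1) = 4; h(2) = 2; h(3) = 2; h(4) = 4.
Complete factorization: h(x) = (x^5 - x^4 + x^2 - x - 1).
Factor degrees with multiplicity: 5 = 5.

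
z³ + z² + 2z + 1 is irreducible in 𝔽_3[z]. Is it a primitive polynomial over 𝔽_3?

Yes

Write f(z) = z³ + z² + 2z + 1.
|GF(3^3)^×| = 3^3 − 1 = 26. Prime factorization: 26 = 2·13.
f is primitive ⇔ z has order 26 in GF(3)[z]/(f), i.e. z^(26/q) ≠ 1 for each prime q | 26.
z^(13) mod f = 2.
z^(2) mod f = z².
None equal 1, so z has full order 26; f is primitive.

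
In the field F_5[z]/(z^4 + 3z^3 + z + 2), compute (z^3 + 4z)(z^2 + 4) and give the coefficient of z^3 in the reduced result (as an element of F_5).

2

Multiply in F_5[z]: (z^3 + 4z)·(z^2 + 4) = z^5 + 3z^3 + z.
Reduce using z^4 ≡ 2z^3 + 4z + 3 (mod z^4 + 3z^3 + z + 2).
Reduced: 2z^3 + 4z^2 + 2z + 1.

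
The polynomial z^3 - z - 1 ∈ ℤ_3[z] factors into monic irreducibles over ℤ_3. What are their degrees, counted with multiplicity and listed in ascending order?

3

Write h(z) = z^3 - z - 1.
Roots in ℤ_3: h(0) = 2; h(1) = 2; h(2) = 2.
Complete factorization: h(z) = (z^3 - z - 1).
Factor degrees with multiplicity: 3 = 3.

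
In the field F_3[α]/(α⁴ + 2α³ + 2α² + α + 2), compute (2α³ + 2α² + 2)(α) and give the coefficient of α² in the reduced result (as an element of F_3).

2

Multiply in F_3[α]: (2α³ + 2α² + 2)·(α) = 2α⁴ + 2α³ + 2α.
Reduce using α⁴ ≡ α³ + α² + 2α + 1 (mod α⁴ + 2α³ + 2α² + α + 2).
Reduced: α³ + 2α² + 2.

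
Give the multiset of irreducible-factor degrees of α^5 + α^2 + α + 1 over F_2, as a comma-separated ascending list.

Write g(α) = α^5 + α^2 + α + 1.
Roots in F_2: g(0) = 1; g(1) = 0 → root.
Linear factors from roots: (α + 1).
Complete factorization: g(α) = (α + 1)^2·(α^3 + α + 1).
Factor degrees with multiplicity: 1 + 1 + 3 = 5.

1, 1, 3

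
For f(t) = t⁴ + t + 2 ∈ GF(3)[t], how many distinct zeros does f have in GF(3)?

Evaluate at each of the 3 elements of GF(3):
f(0) = 2; f(1) = 1; f(2) = 2.
No element is a root.

0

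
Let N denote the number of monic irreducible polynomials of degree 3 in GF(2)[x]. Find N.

The number of monic irreducibles of degree 3 over GF(2) is (1/3)·Σ_{d∣3} μ(3/d) 2^d.
Divisors of 3: 1, 3; μ(3/d) for each: -1, 1.
Σ = − 2^1 + 2^3 = 6.
N = 6/3 = 2.

2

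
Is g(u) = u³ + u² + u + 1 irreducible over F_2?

No

Check for roots in F_2: g(0) = 1; g(1) = 0 → root.
g(1) = 0, so (u − 1) divides g(u); g is reducible.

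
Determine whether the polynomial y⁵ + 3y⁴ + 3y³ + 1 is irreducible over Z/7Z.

Write f(y) = y⁵ + 3y⁴ + 3y³ + 1.
Check for roots in Z/7Z: f(0) = 1; f(1) = 1; f(2) = 0 → root; f(3) = 1; f(4) = 4; f(5) = 0 → root; f(6) = 0 → root.
f(2) = 0, so (y − 2) divides f(y); f is reducible.

No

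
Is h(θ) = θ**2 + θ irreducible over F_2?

No

Check for roots in F_2: h(0) = 0 → root; h(1) = 0 → root.
h(0) = 0, so (θ) divides h(θ); h is reducible.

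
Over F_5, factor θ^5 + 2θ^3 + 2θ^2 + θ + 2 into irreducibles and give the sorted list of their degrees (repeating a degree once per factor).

1, 1, 1, 2

Write h(θ) = θ^5 + 2θ^3 + 2θ^2 + θ + 2.
Roots in F_5: h(0) = 2; h(1) = 3; h(2) = 0 → root; h(3) = 0 → root; h(4) = 0 → root.
Linear factors from roots: (θ - 2), (θ + 2), (θ + 1).
Complete factorization: h(θ) = (θ + 1)·(θ + 2)·(θ - 2)·(θ^2 - θ + 2).
Factor degrees with multiplicity: 1 + 1 + 1 + 2 = 5.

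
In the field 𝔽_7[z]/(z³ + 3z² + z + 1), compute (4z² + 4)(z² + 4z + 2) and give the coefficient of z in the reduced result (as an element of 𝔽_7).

1

Multiply in 𝔽_7[z]: (4z² + 4)·(z² + 4z + 2) = 4z⁴ + 2z³ + 5z² + 2z + 1.
Reduce using z³ ≡ 4z² + 6z + 6 (mod z³ + 3z² + z + 1).
Reduced: 3z² + z + 4.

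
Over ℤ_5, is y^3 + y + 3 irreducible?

No

Write P(y) = y^3 + y + 3.
Check for roots in ℤ_5: P(0) = 3; P(1) = 0 → root; P(2) = 3; P(3) = 3; P(4) = 1.
P(1) = 0, so (y − 1) divides P(y); P is reducible.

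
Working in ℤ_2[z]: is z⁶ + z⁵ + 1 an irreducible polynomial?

Write P(z) = z⁶ + z⁵ + 1.
Check for roots in ℤ_2: P(0) = 1; P(1) = 1.
No roots, so no linear factors.
Monic irreducibles of degree 2 over GF(2): z² + z + 1.
None of them divide P (all give nonzero remainder).
Monic irreducibles of degree 3 over GF(2): z³ + z + 1, z³ + z² + 1.
None of them divide P (all give nonzero remainder).
No irreducible factor of degree ≤ 3 exists, so P is irreducible over GF(2).

Yes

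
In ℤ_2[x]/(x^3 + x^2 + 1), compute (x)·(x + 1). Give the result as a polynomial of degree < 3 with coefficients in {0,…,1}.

x^2 + x

Multiply in ℤ_2[x]: (x)·(x + 1) = x^2 + x.
Reduced: x^2 + x.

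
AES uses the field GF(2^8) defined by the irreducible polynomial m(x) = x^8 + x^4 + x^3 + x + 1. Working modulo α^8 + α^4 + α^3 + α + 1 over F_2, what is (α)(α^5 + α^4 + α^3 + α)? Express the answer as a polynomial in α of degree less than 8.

Multiply in F_2[α]: (α)·(α^5 + α^4 + α^3 + α) = α^6 + α^5 + α^4 + α^2.
Reduced: α^6 + α^5 + α^4 + α^2.

α^6 + α^5 + α^4 + α^2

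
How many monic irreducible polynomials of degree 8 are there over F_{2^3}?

The number of monic irreducibles of degree 8 over GF(8) is (1/8)·Σ_{d∣8} μ(8/d) 8^d.
Divisors of 8: 1, 2, 4, 8; μ(8/d) for each: 0, 0, -1, 1.
Σ = − 8^4 + 8^8 = 16773120.
N = 16773120/8 = 2096640.

2096640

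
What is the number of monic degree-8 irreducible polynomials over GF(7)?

720300

x^(7^8) − x is the product of all monic irreducibles of degree dividing 8; Möbius inversion gives N = (1/8) Σ μ(8/d)·7^d.
Divisors of 8: 1, 2, 4, 8; μ(8/d) for each: 0, 0, -1, 1.
Σ = − 7^4 + 7^8 = 5762400.
N = 5762400/8 = 720300.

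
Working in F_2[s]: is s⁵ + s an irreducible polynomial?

Write P(s) = s⁵ + s.
Check for roots in F_2: P(0) = 0 → root; P(1) = 0 → root.
P(0) = 0, so (s) divides P(s); P is reducible.

No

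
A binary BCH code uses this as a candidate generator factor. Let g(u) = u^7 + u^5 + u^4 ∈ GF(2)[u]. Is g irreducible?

No

Check for roots in GF(2): g(0) = 0 → root; g(1) = 1.
g(0) = 0, so (u) divides g(u); g is reducible.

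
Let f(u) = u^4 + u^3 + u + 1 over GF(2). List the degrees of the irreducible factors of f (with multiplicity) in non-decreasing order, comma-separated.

1, 1, 2

Roots in GF(2): f(0) = 1; f(1) = 0 → root.
Linear factors from roots: (u + 1).
Complete factorization: f(u) = (u + 1)^2·(u^2 + u + 1).
Factor degrees with multiplicity: 1 + 1 + 2 = 4.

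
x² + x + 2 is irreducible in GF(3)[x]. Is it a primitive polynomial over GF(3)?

Yes

Write f(x) = x² + x + 2.
|GF(3^2)^×| = 3^2 − 1 = 8. Prime factorization: 8 = 2^3.
f is primitive ⇔ x has order 8 in GF(3)[x]/(f), i.e. x^(8/q) ≠ 1 for each prime q | 8.
x^(4) mod f = 2.
None equal 1, so x has full order 8; f is primitive.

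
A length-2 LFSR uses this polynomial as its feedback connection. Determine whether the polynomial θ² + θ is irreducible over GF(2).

Write g(θ) = θ² + θ.
Check for roots in GF(2): g(0) = 0 → root; g(1) = 0 → root.
g(0) = 0, so (θ) divides g(θ); g is reducible.

No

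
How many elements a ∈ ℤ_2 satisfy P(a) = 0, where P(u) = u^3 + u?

Evaluate at each of the 2 elements of ℤ_2:
P(0) = 0 → root; P(1) = 0 → root.
Roots: {0, 1}.

2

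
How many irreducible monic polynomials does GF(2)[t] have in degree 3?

By the necklace-counting formula, N_2(3) = (1/3) Σ_{d|3} μ(3/d)·2^d.
Divisors of 3: 1, 3; μ(3/d) for each: -1, 1.
Σ = − 2^1 + 2^3 = 6.
N = 6/3 = 2.

2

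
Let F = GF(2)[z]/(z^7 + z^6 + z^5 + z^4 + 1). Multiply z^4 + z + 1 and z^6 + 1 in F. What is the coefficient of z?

Multiply in GF(2)[z]: (z^4 + z + 1)·(z^6 + 1) = z^10 + z^7 + z^6 + z^4 + z + 1.
Reduce using z^7 ≡ z^6 + z^5 + z^4 + 1 (mod z^7 + z^6 + z^5 + z^4 + 1).
Reduced: z^6 + z^5 + z^3 + z^2 + z.

1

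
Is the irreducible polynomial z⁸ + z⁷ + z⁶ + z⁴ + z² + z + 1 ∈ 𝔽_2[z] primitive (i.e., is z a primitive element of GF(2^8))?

No

Write f(z) = z⁸ + z⁷ + z⁶ + z⁴ + z² + z + 1.
|GF(2^8)^×| = 2^8 − 1 = 255. Prime factorization: 255 = 3·5·17.
f is primitive ⇔ z has order 255 in GF(2)[z]/(f), i.e. z^(255/q) ≠ 1 for each prime q | 255.
z^(85) mod f = 1
z^(51) mod f = 1
z^(15) mod f = z⁷ + z⁴ + z³ + z² + z.
Since z^(85) = 1, the order of z divides 85 < 255; not primitive.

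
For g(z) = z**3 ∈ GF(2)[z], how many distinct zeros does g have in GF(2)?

1

Evaluate at each of the 2 elements of GF(2):
g(0) = 0 → root; g(1) = 1.
Roots: {0}.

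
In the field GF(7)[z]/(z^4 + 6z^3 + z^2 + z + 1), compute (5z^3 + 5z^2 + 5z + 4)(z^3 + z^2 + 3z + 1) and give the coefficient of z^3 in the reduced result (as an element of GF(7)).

Multiply in GF(7)[z]: (5z^3 + 5z^2 + 5z + 4)·(z^3 + z^2 + 3z + 1) = 5z^6 + 3z^5 + 4z^4 + z^3 + 3z^2 + 3z + 4.
Reduce using z^4 ≡ z^3 + 6z^2 + 6z + 6 (mod z^4 + 6z^3 + z^2 + z + 1).
Reduced: 2z^3 + 4z^2 + 2z + 4.

2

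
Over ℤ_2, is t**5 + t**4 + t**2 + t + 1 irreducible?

Write m(t) = t**5 + t**4 + t**2 + t + 1.
Check for roots in ℤ_2: m(0) = 1; m(1) = 1.
No roots, so no linear factors.
Monic irreducibles of degree 2 over GF(2): t**2 + t + 1.
None of them divide m (all give nonzero remainder).
No irreducible factor of degree ≤ 2 exists, so m is irreducible over GF(2).

Yes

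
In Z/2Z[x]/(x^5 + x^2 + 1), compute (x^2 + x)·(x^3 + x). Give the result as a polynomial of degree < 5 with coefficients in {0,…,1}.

Multiply in Z/2Z[x]: (x^2 + x)·(x^3 + x) = x^5 + x^4 + x^3 + x^2.
Reduce using x^5 ≡ x^2 + 1 (mod x^5 + x^2 + 1).
Reduced: x^4 + x^3 + 1.

x^4 + x^3 + 1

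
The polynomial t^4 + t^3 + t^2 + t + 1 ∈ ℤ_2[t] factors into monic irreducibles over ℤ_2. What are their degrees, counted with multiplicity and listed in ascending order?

Write f(t) = t^4 + t^3 + t^2 + t + 1.
Roots in ℤ_2: f(0) = 1; f(1) = 1.
Complete factorization: f(t) = (t^4 + t^3 + t^2 + t + 1).
Factor degrees with multiplicity: 4 = 4.

4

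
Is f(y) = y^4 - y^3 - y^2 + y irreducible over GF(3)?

Check for roots in GF(3): f(0) = 0 → root; f(1) = 0 → root; f(2) = 0 → root.
f(0) = 0, so (y) divides f(y); f is reducible.

No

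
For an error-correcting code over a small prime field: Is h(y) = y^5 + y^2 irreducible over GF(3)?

Check for roots in GF(3): h(0) = 0 → root; h(1) = 2; h(2) = 0 → root.
h(0) = 0, so (y) divides h(y); h is reducible.

No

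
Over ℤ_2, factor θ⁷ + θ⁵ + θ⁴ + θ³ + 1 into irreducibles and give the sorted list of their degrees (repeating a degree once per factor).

7

Write f(θ) = θ⁷ + θ⁵ + θ⁴ + θ³ + 1.
Roots in ℤ_2: f(0) = 1; f(1) = 1.
Complete factorization: f(θ) = (θ⁷ + θ⁵ + θ⁴ + θ³ + 1).
Factor degrees with multiplicity: 7 = 7.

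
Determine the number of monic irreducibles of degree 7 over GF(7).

117648

The number of monic irreducibles of degree 7 over GF(7) is (1/7)·Σ_{d∣7} μ(7/d) 7^d.
Divisors of 7: 1, 7; μ(7/d) for each: -1, 1.
Σ = − 7^1 + 7^7 = 823536.
N = 823536/7 = 117648.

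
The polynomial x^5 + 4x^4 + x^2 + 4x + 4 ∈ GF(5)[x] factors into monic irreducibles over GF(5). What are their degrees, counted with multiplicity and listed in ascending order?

5

Write h(x) = x^5 + 4x^4 + x^2 + 4x + 4.
Roots in GF(5): h(0) = 4; h(1) = 4; h(2) = 2; h(3) = 2; h(4) = 4.
Complete factorization: h(x) = (x^5 + 4x^4 + x^2 + 4x + 4).
Factor degrees with multiplicity: 5 = 5.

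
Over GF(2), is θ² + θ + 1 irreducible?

Yes

Write P(θ) = θ² + θ + 1.
Check for roots in GF(2): P(0) = 1; P(1) = 1.
No roots. A degree-2 polynomial over a field with no linear factor is irreducible.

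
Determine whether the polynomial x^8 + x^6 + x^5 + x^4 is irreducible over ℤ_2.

Write m(x) = x^8 + x^6 + x^5 + x^4.
Check for roots in ℤ_2: m(0) = 0 → root; m(1) = 0 → root.
m(0) = 0, so (x) divides m(x); m is reducible.

No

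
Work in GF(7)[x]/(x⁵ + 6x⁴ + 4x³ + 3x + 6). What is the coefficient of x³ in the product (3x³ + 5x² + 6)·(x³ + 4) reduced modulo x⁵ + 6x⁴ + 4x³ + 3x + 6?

0

Multiply in GF(7)[x]: (3x³ + 5x² + 6)·(x³ + 4) = 3x⁶ + 5x⁵ + 4x³ + 6x² + 3.
Reduce using x⁵ ≡ x⁴ + 3x³ + 4x + 1 (mod x⁵ + 6x⁴ + 4x³ + 3x + 6).
Reduced: 3x⁴ + 4x² + 4.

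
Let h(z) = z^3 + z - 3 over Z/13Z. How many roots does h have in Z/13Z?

2

Evaluate at each of the 13 elements of Z/13Z:
h(0) = 10; h(1) = 12; h(2) = 7; h(3) = 1; h(4) = 0 → root; h(5) = 10; h(6) = 11; h(7) = 9; h(8) = 10; h(9) = 7; h(10) = 6; h(11) = 0 → root; h(12) = 8.
Roots: {4, 11}.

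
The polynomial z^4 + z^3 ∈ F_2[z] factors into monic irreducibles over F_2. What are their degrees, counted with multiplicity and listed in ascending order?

1, 1, 1, 1

Write h(z) = z^4 + z^3.
Roots in F_2: h(0) = 0 → root; h(1) = 0 → root.
Linear factors from roots: (z), (z + 1).
Complete factorization: h(z) = (z + 1)·(z)^3.
Factor degrees with multiplicity: 1 + 1 + 1 + 1 = 4.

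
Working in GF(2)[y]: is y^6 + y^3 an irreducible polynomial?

No

Write h(y) = y^6 + y^3.
Check for roots in GF(2): h(0) = 0 → root; h(1) = 0 → root.
h(0) = 0, so (y) divides h(y); h is reducible.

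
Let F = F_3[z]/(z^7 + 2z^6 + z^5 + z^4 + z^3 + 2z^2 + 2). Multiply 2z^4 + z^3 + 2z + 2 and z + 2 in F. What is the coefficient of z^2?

2

Multiply in F_3[z]: (2z^4 + z^3 + 2z + 2)·(z + 2) = 2z^5 + 2z^4 + 2z^3 + 2z^2 + 1.
Reduced: 2z^5 + 2z^4 + 2z^3 + 2z^2 + 1.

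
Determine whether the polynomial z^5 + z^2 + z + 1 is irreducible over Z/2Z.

No

Write h(z) = z^5 + z^2 + z + 1.
Check for roots in Z/2Z: h(0) = 1; h(1) = 0 → root.
h(1) = 0, so (z − 1) divides h(z); h is reducible.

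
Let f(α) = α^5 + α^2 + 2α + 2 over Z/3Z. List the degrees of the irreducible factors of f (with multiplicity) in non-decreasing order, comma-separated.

Roots in Z/3Z: f(0) = 2; f(1) = 0 → root; f(2) = 0 → root.
Linear factors from roots: (α + 2), (α + 1).
Complete factorization: f(α) = (α + 1)·(α + 2)^2·(α^2 + α + 2).
Factor degrees with multiplicity: 1 + 1 + 1 + 2 = 5.

1, 1, 1, 2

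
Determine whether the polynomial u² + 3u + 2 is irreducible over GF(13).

No

Write P(u) = u² + 3u + 2.
Check each element of GF(13) for a root: P(0)=2, P(1)=6, P(2)=12, P(3)=7, P(4)=4, P(5)=3, P(6)=4, P(7)=7, P(8)=12, P(9)=6, P(10)=2, P(11)=0, P(12)=0.
P(11) = 0, so (u − 11) divides P(u); P is reducible.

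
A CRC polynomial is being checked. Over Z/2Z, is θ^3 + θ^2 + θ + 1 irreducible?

No

Write P(θ) = θ^3 + θ^2 + θ + 1.
Check for roots in Z/2Z: P(0) = 1; P(1) = 0 → root.
P(1) = 0, so (θ − 1) divides P(θ); P is reducible.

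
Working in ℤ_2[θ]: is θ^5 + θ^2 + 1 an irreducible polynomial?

Write m(θ) = θ^5 + θ^2 + 1.
Check for roots in ℤ_2: m(0) = 1; m(1) = 1.
No roots, so no linear factors.
Monic irreducibles of degree 2 over GF(2): θ^2 + θ + 1.
None of them divide m (all give nonzero remainder).
No irreducible factor of degree ≤ 2 exists, so m is irreducible over GF(2).

Yes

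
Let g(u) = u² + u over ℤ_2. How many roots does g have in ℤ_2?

Evaluate at each of the 2 elements of ℤ_2:
g(0) = 0 → root; g(1) = 0 → root.
Roots: {0, 1}.

2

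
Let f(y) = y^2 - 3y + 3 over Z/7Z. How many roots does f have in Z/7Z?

2

Evaluate at each of the 7 elements of Z/7Z:
f(0) = 3; f(1) = 1; f(2) = 1; f(3) = 3; f(4) = 0 → root; f(5) = 6; f(6) = 0 → root.
Roots: {4, 6}.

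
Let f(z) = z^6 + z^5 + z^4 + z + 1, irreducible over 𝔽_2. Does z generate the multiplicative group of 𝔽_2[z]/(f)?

Yes

|GF(2^6)^×| = 2^6 − 1 = 63. Prime factorization: 63 = 3^2·7.
f is primitive ⇔ z has order 63 in GF(2)[z]/(f), i.e. z^(63/q) ≠ 1 for each prime q | 63.
z^(21) mod f = z^4 + z^3 + 1.
z^(9) mod f = z^5 + z^2 + z + 1.
None equal 1, so z has full order 63; f is primitive.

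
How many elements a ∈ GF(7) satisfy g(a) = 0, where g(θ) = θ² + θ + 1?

Evaluate at each of the 7 elements of GF(7):
g(0) = 1; g(1) = 3; g(2) = 0 → root; g(3) = 6; g(4) = 0 → root; g(5) = 3; g(6) = 1.
Roots: {2, 4}.

2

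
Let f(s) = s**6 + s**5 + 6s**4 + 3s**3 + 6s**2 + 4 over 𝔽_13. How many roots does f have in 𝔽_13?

Evaluate at each of the 13 elements of 𝔽_13:
f(0) = 4; f(1) = 8; f(2) = 10; f(3) = 11; f(4) = 6; f(5) = 6; f(6) = 0 → root; f(7) = 0 → root; f(8) = 0 → root; f(9) = 5; f(10) = 0 → root; f(11) = 2; f(12) = 0 → root.
Roots: {6, 7, 8, 10, 12}.

5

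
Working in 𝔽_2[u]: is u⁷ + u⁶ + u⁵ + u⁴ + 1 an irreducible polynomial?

Yes

Write h(u) = u⁷ + u⁶ + u⁵ + u⁴ + 1.
Check for roots in 𝔽_2: h(0) = 1; h(1) = 1.
No roots, so no linear factors.
Monic irreducibles of degree 2 over GF(2): u² + u + 1.
None of them divide h (all give nonzero remainder).
Monic irreducibles of degree 3 over GF(2): u³ + u + 1, u³ + u² + 1.
None of them divide h (all give nonzero remainder).
No irreducible factor of degree ≤ 3 exists, so h is irreducible over GF(2).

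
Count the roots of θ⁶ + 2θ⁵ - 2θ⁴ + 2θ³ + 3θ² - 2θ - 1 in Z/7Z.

Write f(θ) = θ⁶ + 2θ⁵ - 2θ⁴ + 2θ³ + 3θ² - 2θ - 1.
Evaluate at each of the 7 elements of Z/7Z:
f(0) = 6; f(1) = 3; f(2) = 0 → root; f(3) = 0 → root; f(4) = 3; f(5) = 2; f(6) = 6.
Roots: {2, 3}.

2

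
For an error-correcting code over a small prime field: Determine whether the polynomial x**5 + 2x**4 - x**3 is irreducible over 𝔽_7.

No

Write P(x) = x**5 + 2x**4 - x**3.
Check for roots in 𝔽_7: P(0) = 0 → root; P(1) = 2; P(2) = 0 → root; P(3) = 0 → root; P(4) = 2; P(5) = 1; P(6) = 2.
P(0) = 0, so (x) divides P(x); P is reducible.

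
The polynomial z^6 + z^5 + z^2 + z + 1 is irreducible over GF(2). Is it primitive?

Write f(z) = z^6 + z^5 + z^2 + z + 1.
|GF(2^6)^×| = 2^6 − 1 = 63. Prime factorization: 63 = 3^2·7.
f is primitive ⇔ z has order 63 in GF(2)[z]/(f), i.e. z^(63/q) ≠ 1 for each prime q | 63.
z^(21) mod f = z^5 + z^3 + z^2.
z^(9) mod f = z^3 + z^2 + 1.
None equal 1, so z has full order 63; f is primitive.

Yes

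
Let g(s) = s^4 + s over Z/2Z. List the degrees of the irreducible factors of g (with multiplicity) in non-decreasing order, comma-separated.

Roots in Z/2Z: g(0) = 0 → root; g(1) = 0 → root.
Linear factors from roots: (s), (s + 1).
Complete factorization: g(s) = (s)·(s + 1)·(s^2 + s + 1).
Factor degrees with multiplicity: 1 + 1 + 2 = 4.

1, 1, 2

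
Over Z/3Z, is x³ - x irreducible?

No

Write h(x) = x³ - x.
Check for roots in Z/3Z: h(0) = 0 → root; h(1) = 0 → root; h(2) = 0 → root.
h(0) = 0, so (x) divides h(x); h is reducible.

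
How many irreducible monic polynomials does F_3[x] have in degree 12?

By the necklace-counting formula, N_3(12) = (1/12) Σ_{d|12} μ(12/d)·3^d.
Divisors of 12: 1, 2, 3, 4, 6, 12; μ(12/d) for each: 0, 1, 0, -1, -1, 1.
Σ = 3^2 − 3^4 − 3^6 + 3^12 = 530640.
N = 530640/12 = 44220.

44220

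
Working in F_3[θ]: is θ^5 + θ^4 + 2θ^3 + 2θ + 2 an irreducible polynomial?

Write P(θ) = θ^5 + θ^4 + 2θ^3 + 2θ + 2.
Check for roots in F_3: P(0) = 2; P(1) = 2; P(2) = 1.
No roots, so no linear factors.
Monic irreducibles of degree 2 over GF(3): θ^2 + 1, θ^2 + θ + 2, θ^2 + 2θ + 2.
None of them divide P (all give nonzero remainder).
No irreducible factor of degree ≤ 2 exists, so P is irreducible over GF(3).

Yes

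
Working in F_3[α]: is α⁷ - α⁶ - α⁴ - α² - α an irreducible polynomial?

Write m(α) = α⁷ - α⁶ - α⁴ - α² - α.
Check for roots in F_3: m(0) = 0 → root; m(1) = 0 → root; m(2) = 0 → root.
m(0) = 0, so (α) divides m(α); m is reducible.

No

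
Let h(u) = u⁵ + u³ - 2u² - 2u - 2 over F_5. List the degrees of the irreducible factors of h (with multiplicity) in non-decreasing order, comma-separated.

2, 3

Roots in F_5: h(0) = 3; h(1) = 1; h(2) = 1; h(3) = 4; h(4) = 1.
Complete factorization: h(u) = (u² - u + 1)·(u³ + u² + u - 2).
Factor degrees with multiplicity: 2 + 3 = 5.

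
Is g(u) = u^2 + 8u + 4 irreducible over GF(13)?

Check each element of GF(13) for a root: g(0)=4, g(1)=0, g(2)=11, g(3)=11, g(4)=0, g(5)=4, g(6)=10, g(7)=5, g(8)=2, g(9)=1, g(10)=2, g(11)=5, g(12)=10.
g(1) = 0, so (u − 1) divides g(u); g is reducible.

No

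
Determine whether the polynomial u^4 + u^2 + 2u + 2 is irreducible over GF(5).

Yes

Write h(u) = u^4 + u^2 + 2u + 2.
Check for roots in GF(5): h(0) = 2; h(1) = 1; h(2) = 1; h(3) = 3; h(4) = 2.
No roots, so no linear factors.
Degree-2 irreducible divisors: test the 10 monic irreducibles of degree 2 over GF(5).
None of them divide h (all give nonzero remainder).
No irreducible factor of degree ≤ 2 exists, so h is irreducible over GF(5).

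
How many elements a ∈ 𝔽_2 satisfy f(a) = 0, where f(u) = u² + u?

Evaluate at each of the 2 elements of 𝔽_2:
f(0) = 0 → root; f(1) = 0 → root.
Roots: {0, 1}.

2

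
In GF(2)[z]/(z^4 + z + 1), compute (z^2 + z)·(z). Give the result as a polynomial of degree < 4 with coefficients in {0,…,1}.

Multiply in GF(2)[z]: (z^2 + z)·(z) = z^3 + z^2.
Reduced: z^3 + z^2.

z^3 + z^2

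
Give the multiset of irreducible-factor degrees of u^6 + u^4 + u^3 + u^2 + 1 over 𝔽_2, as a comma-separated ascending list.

Write f(u) = u^6 + u^4 + u^3 + u^2 + 1.
Roots in 𝔽_2: f(0) = 1; f(1) = 1.
Complete factorization: f(u) = (u^2 + u + 1)·(u^4 + u^3 + u^2 + u + 1).
Factor degrees with multiplicity: 2 + 4 = 6.

2, 4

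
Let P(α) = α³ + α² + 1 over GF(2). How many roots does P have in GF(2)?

0

Evaluate at each of the 2 elements of GF(2):
P(0) = 1; P(1) = 1.
No element is a root.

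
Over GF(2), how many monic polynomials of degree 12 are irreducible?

The number of monic irreducibles of degree 12 over GF(2) is (1/12)·Σ_{d∣12} μ(12/d) 2^d.
Divisors of 12: 1, 2, 3, 4, 6, 12; μ(12/d) for each: 0, 1, 0, -1, -1, 1.
Σ = 2^2 − 2^4 − 2^6 + 2^12 = 4020.
N = 4020/12 = 335.

335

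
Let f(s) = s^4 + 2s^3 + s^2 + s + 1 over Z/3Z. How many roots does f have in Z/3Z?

2

Evaluate at each of the 3 elements of Z/3Z:
f(0) = 1; f(1) = 0 → root; f(2) = 0 → root.
Roots: {1, 2}.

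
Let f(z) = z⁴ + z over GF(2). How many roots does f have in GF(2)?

2

Evaluate at each of the 2 elements of GF(2):
f(0) = 0 → root; f(1) = 0 → root.
Roots: {0, 1}.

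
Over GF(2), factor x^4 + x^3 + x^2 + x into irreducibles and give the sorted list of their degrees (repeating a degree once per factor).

1, 1, 1, 1

Write h(x) = x^4 + x^3 + x^2 + x.
Roots in GF(2): h(0) = 0 → root; h(1) = 0 → root.
Linear factors from roots: (x), (x + 1).
Complete factorization: h(x) = (x)·(x + 1)^3.
Factor degrees with multiplicity: 1 + 1 + 1 + 1 = 4.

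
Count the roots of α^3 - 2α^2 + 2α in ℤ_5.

3

Write f(α) = α^3 - 2α^2 + 2α.
Evaluate at each of the 5 elements of ℤ_5:
f(0) = 0 → root; f(1) = 1; f(2) = 4; f(3) = 0 → root; f(4) = 0 → root.
Roots: {0, 3, 4}.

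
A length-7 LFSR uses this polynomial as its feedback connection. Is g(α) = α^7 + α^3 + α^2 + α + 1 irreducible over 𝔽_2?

Check for roots in 𝔽_2: g(0) = 1; g(1) = 1.
No roots, so no linear factors.
Monic irreducibles of degree 2 over GF(2): α^2 + α + 1.
None of them divide g (all give nonzero remainder).
Monic irreducibles of degree 3 over GF(2): α^3 + α + 1, α^3 + α^2 + 1.
None of them divide g (all give nonzero remainder).
No irreducible factor of degree ≤ 3 exists, so g is irreducible over GF(2).

Yes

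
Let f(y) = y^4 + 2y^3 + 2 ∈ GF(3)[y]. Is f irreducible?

Yes

Check for roots in GF(3): f(0) = 2; f(1) = 2; f(2) = 1.
No roots, so no linear factors.
Monic irreducibles of degree 2 over GF(3): y^2 + 1, y^2 + y + 2, y^2 + 2y + 2.
None of them divide f (all give nonzero remainder).
No irreducible factor of degree ≤ 2 exists, so f is irreducible over GF(3).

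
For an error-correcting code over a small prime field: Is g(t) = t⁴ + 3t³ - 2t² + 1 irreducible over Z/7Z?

Check for roots in Z/7Z: g(0) = 1; g(1) = 3; g(2) = 5; g(3) = 5; g(4) = 4; g(5) = 6; g(6) = 4.
No roots, so no linear factors.
Degree-2 irreducible divisors: test the 21 monic irreducibles of degree 2 over GF(7).
None of them divide g (all give nonzero remainder).
No irreducible factor of degree ≤ 2 exists, so g is irreducible over GF(7).

Yes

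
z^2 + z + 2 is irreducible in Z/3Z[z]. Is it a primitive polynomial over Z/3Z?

Write f(z) = z^2 + z + 2.
|GF(3^2)^×| = 3^2 − 1 = 8. Prime factorization: 8 = 2^3.
f is primitive ⇔ z has order 8 in GF(3)[z]/(f), i.e. z^(8/q) ≠ 1 for each prime q | 8.
z^(4) mod f = 2.
None equal 1, so z has full order 8; f is primitive.

Yes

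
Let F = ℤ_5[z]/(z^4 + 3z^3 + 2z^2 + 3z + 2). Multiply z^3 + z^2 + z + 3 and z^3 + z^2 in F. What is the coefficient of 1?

Multiply in ℤ_5[z]: (z^3 + z^2 + z + 3)·(z^3 + z^2) = z^6 + 2z^5 + 2z^4 + 4z^3 + 3z^2.
Reduce using z^4 ≡ 2z^3 + 3z^2 + 2z + 3 (mod z^4 + 3z^3 + 2z^2 + 3z + 2).
Reduced: 4z^3 + 3z^2 + 3z + 4.

4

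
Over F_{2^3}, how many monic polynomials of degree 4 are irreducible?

1008

By the necklace-counting formula, N_8(4) = (1/4) Σ_{d|4} μ(4/d)·8^d.
Divisors of 4: 1, 2, 4; μ(4/d) for each: 0, -1, 1.
Σ = − 8^2 + 8^4 = 4032.
N = 4032/4 = 1008.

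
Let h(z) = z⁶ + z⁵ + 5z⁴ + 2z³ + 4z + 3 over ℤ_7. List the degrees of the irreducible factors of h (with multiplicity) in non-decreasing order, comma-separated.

Linear factors from roots: (z + 5), (z + 2).
Complete factorization: h(z) = (z + 2)·(z + 5)·(z² + 3z + 5)·(z² + 5z + 3).
Factor degrees with multiplicity: 1 + 1 + 2 + 2 = 6.

1, 1, 2, 2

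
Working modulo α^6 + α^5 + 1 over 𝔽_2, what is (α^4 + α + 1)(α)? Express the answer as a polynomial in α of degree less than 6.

α^5 + α^2 + α

Multiply in 𝔽_2[α]: (α^4 + α + 1)·(α) = α^5 + α^2 + α.
Reduced: α^5 + α^2 + α.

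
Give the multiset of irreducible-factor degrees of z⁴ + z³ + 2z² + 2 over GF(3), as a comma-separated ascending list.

1, 3

Write h(z) = z⁴ + z³ + 2z² + 2.
Roots in GF(3): h(0) = 2; h(1) = 0 → root; h(2) = 1.
Linear factors from roots: (z + 2).
Complete factorization: h(z) = (z + 2)·(z³ + 2z² + z + 1).
Factor degrees with multiplicity: 1 + 3 = 4.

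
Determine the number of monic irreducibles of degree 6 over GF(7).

19544

The number of monic irreducibles of degree 6 over GF(7) is (1/6)·Σ_{d∣6} μ(6/d) 7^d.
Divisors of 6: 1, 2, 3, 6; μ(6/d) for each: 1, -1, -1, 1.
Σ = 7^1 − 7^2 − 7^3 + 7^6 = 117264.
N = 117264/6 = 19544.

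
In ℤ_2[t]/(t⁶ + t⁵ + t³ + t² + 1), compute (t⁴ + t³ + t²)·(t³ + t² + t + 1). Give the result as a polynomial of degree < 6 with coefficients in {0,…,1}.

Multiply in ℤ_2[t]: (t⁴ + t³ + t²)·(t³ + t² + t + 1) = t⁷ + t⁵ + t⁴ + t².
Reduce using t⁶ ≡ t⁵ + t³ + t² + 1 (mod t⁶ + t⁵ + t³ + t² + 1).
Reduced: t + 1.

t + 1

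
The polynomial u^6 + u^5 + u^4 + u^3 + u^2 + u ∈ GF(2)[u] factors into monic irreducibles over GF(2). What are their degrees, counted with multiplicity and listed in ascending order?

Write h(u) = u^6 + u^5 + u^4 + u^3 + u^2 + u.
Roots in GF(2): h(0) = 0 → root; h(1) = 0 → root.
Linear factors from roots: (u), (u + 1).
Complete factorization: h(u) = (u)·(u + 1)·(u^2 + u + 1)^2.
Factor degrees with multiplicity: 1 + 1 + 2 + 2 = 6.

1, 1, 2, 2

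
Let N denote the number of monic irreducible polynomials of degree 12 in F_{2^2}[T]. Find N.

1397740

By the necklace-counting formula, N_4(12) = (1/12) Σ_{d|12} μ(12/d)·4^d.
Divisors of 12: 1, 2, 3, 4, 6, 12; μ(12/d) for each: 0, 1, 0, -1, -1, 1.
Σ = 4^2 − 4^4 − 4^6 + 4^12 = 16772880.
N = 16772880/12 = 1397740.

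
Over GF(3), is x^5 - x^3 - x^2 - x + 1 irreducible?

Write f(x) = x^5 - x^3 - x^2 - x + 1.
Check for roots in GF(3): f(0) = 1; f(1) = 2; f(2) = 1.
No roots, so no linear factors.
Monic irreducibles of degree 2 over GF(3): x^2 + 1, x^2 + x - 1, x^2 - x - 1.
None of them divide f (all give nonzero remainder).
No irreducible factor of degree ≤ 2 exists, so f is irreducible over GF(3).

Yes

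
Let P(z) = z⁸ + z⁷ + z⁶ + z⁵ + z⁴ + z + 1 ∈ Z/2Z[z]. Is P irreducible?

Check for roots in Z/2Z: P(0) = 1; P(1) = 1.
No roots, so no linear factors.
Monic irreducibles of degree 2 over GF(2): z² + z + 1.
None of them divide P (all give nonzero remainder).
Monic irreducibles of degree 3 over GF(2): z³ + z + 1, z³ + z² + 1.
None of them divide P (all give nonzero remainder).
Monic irreducibles of degree 4 over GF(2): z⁴ + z + 1, z⁴ + z³ + 1, z⁴ + z³ + z² + z + 1.
None of them divide P (all give nonzero remainder).
No irreducible factor of degree ≤ 4 exists, so P is irreducible over GF(2).

Yes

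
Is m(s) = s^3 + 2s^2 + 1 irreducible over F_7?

Check for roots in F_7: m(0) = 1; m(1) = 4; m(2) = 3; m(3) = 4; m(4) = 6; m(5) = 1; m(6) = 2.
No roots. A degree-3 polynomial over a field with no linear factor is irreducible.

Yes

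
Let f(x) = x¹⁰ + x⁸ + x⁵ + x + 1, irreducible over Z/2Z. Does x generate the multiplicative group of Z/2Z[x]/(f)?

|GF(2^10)^×| = 2^10 − 1 = 1023. Prime factorization: 1023 = 3·11·31.
f is primitive ⇔ x has order 1023 in GF(2)[x]/(f), i.e. x^(1023/q) ≠ 1 for each prime q | 1023.
x^(341) mod f = x⁵ + x⁴ + x² + x.
x^(93) mod f = x⁹ + x⁸ + x⁶ + x⁵ + x³ + x.
x^(33) mod f = x⁷ + x⁵ + x⁴.
None equal 1, so x has full order 1023; f is primitive.

Yes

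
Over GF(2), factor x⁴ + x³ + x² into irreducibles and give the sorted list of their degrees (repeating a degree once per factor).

1, 1, 2

Write g(x) = x⁴ + x³ + x².
Roots in GF(2): g(0) = 0 → root; g(1) = 1.
Linear factors from roots: (x).
Complete factorization: g(x) = (x)^2·(x² + x + 1).
Factor degrees with multiplicity: 1 + 1 + 2 = 4.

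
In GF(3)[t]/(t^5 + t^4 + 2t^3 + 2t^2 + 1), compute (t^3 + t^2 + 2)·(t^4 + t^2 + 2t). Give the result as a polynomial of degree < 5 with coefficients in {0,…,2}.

t^4 + t^3 + t + 1

Multiply in GF(3)[t]: (t^3 + t^2 + 2)·(t^4 + t^2 + 2t) = t^7 + t^6 + t^5 + 2t^4 + 2t^3 + 2t^2 + t.
Reduce using t^5 ≡ 2t^4 + t^3 + t^2 + 2 (mod t^5 + t^4 + 2t^3 + 2t^2 + 1).
Reduced: t^4 + t^3 + t + 1.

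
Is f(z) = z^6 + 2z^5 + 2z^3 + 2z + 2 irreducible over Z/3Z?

Check for roots in Z/3Z: f(0) = 2; f(1) = 0 → root; f(2) = 0 → root.
f(1) = 0, so (z − 1) divides f(z); f is reducible.

No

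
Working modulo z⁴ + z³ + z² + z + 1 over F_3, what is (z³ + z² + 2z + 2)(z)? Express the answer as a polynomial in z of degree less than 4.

Multiply in F_3[z]: (z³ + z² + 2z + 2)·(z) = z⁴ + z³ + 2z² + 2z.
Reduce using z⁴ ≡ 2z³ + 2z² + 2z + 2 (mod z⁴ + z³ + z² + z + 1).
Reduced: z² + z + 2.

z^2 + z + 2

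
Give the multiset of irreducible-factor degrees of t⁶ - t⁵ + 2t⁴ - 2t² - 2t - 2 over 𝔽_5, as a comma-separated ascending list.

Write h(t) = t⁶ - t⁵ + 2t⁴ - 2t² - 2t - 2.
Roots in 𝔽_5: h(0) = 3; h(1) = 1; h(2) = 0 → root; h(3) = 2; h(4) = 2.
Linear factors from roots: (t - 2).
Complete factorization: h(t) = (t - 2)·(t² - t + 1)·(t³ + 2t² + 1).
Factor degrees with multiplicity: 1 + 2 + 3 = 6.

1, 2, 3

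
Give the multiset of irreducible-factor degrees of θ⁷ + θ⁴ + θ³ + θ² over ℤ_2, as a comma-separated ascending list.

1, 1, 1, 1, 3

Write h(θ) = θ⁷ + θ⁴ + θ³ + θ².
Roots in ℤ_2: h(0) = 0 → root; h(1) = 0 → root.
Linear factors from roots: (θ), (θ + 1).
Complete factorization: h(θ) = (θ)^2·(θ + 1)^2·(θ³ + θ + 1).
Factor degrees with multiplicity: 1 + 1 + 1 + 1 + 3 = 7.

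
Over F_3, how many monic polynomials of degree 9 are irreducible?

x^(3^9) − x is the product of all monic irreducibles of degree dividing 9; Möbius inversion gives N = (1/9) Σ μ(9/d)·3^d.
Divisors of 9: 1, 3, 9; μ(9/d) for each: 0, -1, 1.
Σ = − 3^3 + 3^9 = 19656.
N = 19656/9 = 2184.

2184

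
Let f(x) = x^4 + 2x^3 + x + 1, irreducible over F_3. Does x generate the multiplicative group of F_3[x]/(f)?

No

|GF(3^4)^×| = 3^4 − 1 = 80. Prime factorization: 80 = 2^4·5.
f is primitive ⇔ x has order 80 in GF(3)[x]/(f), i.e. x^(80/q) ≠ 1 for each prime q | 80.
x^(40) mod f = 1
x^(16) mod f = 2x^2 + 2x + 1.
Since x^(40) = 1, the order of x divides 40 < 80; not primitive.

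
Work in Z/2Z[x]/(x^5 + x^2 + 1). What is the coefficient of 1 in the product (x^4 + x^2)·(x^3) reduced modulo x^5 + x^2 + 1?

1

Multiply in Z/2Z[x]: (x^4 + x^2)·(x^3) = x^7 + x^5.
Reduce using x^5 ≡ x^2 + 1 (mod x^5 + x^2 + 1).
Reduced: x^4 + 1.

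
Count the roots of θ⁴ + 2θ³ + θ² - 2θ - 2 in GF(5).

3

Write g(θ) = θ⁴ + 2θ³ + θ² - 2θ - 2.
Evaluate at each of the 5 elements of GF(5):
g(0) = 3; g(1) = 0 → root; g(2) = 0 → root; g(3) = 1; g(4) = 0 → root.
Roots: {1, 2, 4}.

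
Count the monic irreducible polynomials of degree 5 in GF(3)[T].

x^(3^5) − x is the product of all monic irreducibles of degree dividing 5; Möbius inversion gives N = (1/5) Σ μ(5/d)·3^d.
Divisors of 5: 1, 5; μ(5/d) for each: -1, 1.
Σ = − 3^1 + 3^5 = 240.
N = 240/5 = 48.

48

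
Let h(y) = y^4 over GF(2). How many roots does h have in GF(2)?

Evaluate at each of the 2 elements of GF(2):
h(0) = 0 → root; h(1) = 1.
Roots: {0}.

1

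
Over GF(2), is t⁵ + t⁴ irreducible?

Write h(t) = t⁵ + t⁴.
Check for roots in GF(2): h(0) = 0 → root; h(1) = 0 → root.
h(0) = 0, so (t) divides h(t); h is reducible.

No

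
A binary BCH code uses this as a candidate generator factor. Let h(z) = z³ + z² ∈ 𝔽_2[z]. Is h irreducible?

No

Check for roots in 𝔽_2: h(0) = 0 → root; h(1) = 0 → root.
h(0) = 0, so (z) divides h(z); h is reducible.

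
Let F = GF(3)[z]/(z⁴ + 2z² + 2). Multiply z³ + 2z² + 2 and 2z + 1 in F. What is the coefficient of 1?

Multiply in GF(3)[z]: (z³ + 2z² + 2)·(2z + 1) = 2z⁴ + 2z³ + 2z² + z + 2.
Reduce using z⁴ ≡ z² + 1 (mod z⁴ + 2z² + 2).
Reduced: 2z³ + z² + z + 1.

1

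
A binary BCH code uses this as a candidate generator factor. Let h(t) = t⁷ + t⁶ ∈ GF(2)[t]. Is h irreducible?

Check for roots in GF(2): h(0) = 0 → root; h(1) = 0 → root.
h(0) = 0, so (t) divides h(t); h is reducible.

No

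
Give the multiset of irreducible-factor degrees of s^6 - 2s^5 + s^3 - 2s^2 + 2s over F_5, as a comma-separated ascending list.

Write g(s) = s^6 - 2s^5 + s^3 - 2s^2 + 2s.
Roots in F_5: g(0) = 0 → root; g(1) = 0 → root; g(2) = 4; g(3) = 3; g(4) = 3.
Linear factors from roots: (s), (s - 1).
Complete factorization: g(s) = (s)·(s - 1)·(s^2 + s + 2)·(s^2 - 2s - 1).
Factor degrees with multiplicity: 1 + 1 + 2 + 2 = 6.

1, 1, 2, 2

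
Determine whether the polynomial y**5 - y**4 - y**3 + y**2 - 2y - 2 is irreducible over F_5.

No

Write h(y) = y**5 - y**4 - y**3 + y**2 - 2y - 2.
Check for roots in F_5: h(0) = 3; h(1) = 1; h(2) = 1; h(3) = 1; h(4) = 0 → root.
h(4) = 0, so (y − 4) divides h(y); h is reducible.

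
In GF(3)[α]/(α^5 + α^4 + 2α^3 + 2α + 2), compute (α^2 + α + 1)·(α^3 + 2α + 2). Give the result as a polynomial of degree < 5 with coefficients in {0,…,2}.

Multiply in GF(3)[α]: (α^2 + α + 1)·(α^3 + 2α + 2) = α^5 + α^4 + α^2 + α + 2.
Reduce using α^5 ≡ 2α^4 + α^3 + α + 1 (mod α^5 + α^4 + 2α^3 + 2α + 2).
Reduced: α^3 + α^2 + 2α.

α^3 + α^2 + 2α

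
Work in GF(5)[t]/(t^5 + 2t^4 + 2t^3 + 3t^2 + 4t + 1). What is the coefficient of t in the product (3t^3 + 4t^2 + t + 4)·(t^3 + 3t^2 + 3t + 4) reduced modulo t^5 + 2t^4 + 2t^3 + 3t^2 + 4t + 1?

Multiply in GF(5)[t]: (3t^3 + 4t^2 + t + 4)·(t^3 + 3t^2 + 3t + 4) = 3t^6 + 3t^5 + 2t^4 + t^3 + t^2 + t + 1.
Reduce using t^5 ≡ 3t^4 + 3t^3 + 2t^2 + t + 4 (mod t^5 + 2t^4 + 2t^3 + 3t^2 + 4t + 1).
Reduced: 2t^4 + 3t^3 + 3t^2 + 4.

0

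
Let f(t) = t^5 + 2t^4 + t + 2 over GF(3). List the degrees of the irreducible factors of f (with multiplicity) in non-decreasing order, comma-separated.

1, 2, 2

Roots in GF(3): f(0) = 2; f(1) = 0 → root; f(2) = 2.
Linear factors from roots: (t + 2).
Complete factorization: f(t) = (t + 2)·(t^2 + t + 2)·(t^2 + 2t + 2).
Factor degrees with multiplicity: 1 + 2 + 2 = 5.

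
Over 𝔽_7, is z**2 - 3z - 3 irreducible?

Write m(z) = z**2 - 3z - 3.
Check for roots in 𝔽_7: m(0) = 4; m(1) = 2; m(2) = 2; m(3) = 4; m(4) = 1; m(5) = 0 → root; m(6) = 1.
m(5) = 0, so (z − 5) divides m(z); m is reducible.

No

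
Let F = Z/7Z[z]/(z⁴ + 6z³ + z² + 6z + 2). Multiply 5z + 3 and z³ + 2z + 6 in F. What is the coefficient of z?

6

Multiply in Z/7Z[z]: (5z + 3)·(z³ + 2z + 6) = 5z⁴ + 3z³ + 3z² + z + 4.
Reduce using z⁴ ≡ z³ + 6z² + z + 5 (mod z⁴ + 6z³ + z² + 6z + 2).
Reduced: z³ + 5z² + 6z + 1.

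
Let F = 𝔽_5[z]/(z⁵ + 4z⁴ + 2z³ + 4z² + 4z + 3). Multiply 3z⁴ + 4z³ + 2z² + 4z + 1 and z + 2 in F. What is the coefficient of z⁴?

3

Multiply in 𝔽_5[z]: (3z⁴ + 4z³ + 2z² + 4z + 1)·(z + 2) = 3z⁵ + 3z² + 4z + 2.
Reduce using z⁵ ≡ z⁴ + 3z³ + z² + z + 2 (mod z⁵ + 4z⁴ + 2z³ + 4z² + 4z + 3).
Reduced: 3z⁴ + 4z³ + z² + 2z + 3.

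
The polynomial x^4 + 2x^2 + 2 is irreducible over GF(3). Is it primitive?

Write f(x) = x^4 + 2x^2 + 2.
|GF(3^4)^×| = 3^4 − 1 = 80. Prime factorization: 80 = 2^4·5.
f is primitive ⇔ x has order 80 in GF(3)[x]/(f), i.e. x^(80/q) ≠ 1 for each prime q | 80.
x^(40) mod f = 2.
x^(16) mod f = 1
Since x^(16) = 1, the order of x divides 16 < 80; not primitive.

No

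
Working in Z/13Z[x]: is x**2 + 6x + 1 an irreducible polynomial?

Yes

Write m(x) = x**2 + 6x + 1.
Check each element of Z/13Z for a root: m(0)=1, m(1)=8, m(2)=4, m(3)=2, m(4)=2, m(5)=4, m(6)=8, m(7)=1, m(8)=9, m(9)=6, m(10)=5, m(11)=6, m(12)=9.
No roots. A degree-2 polynomial over a field with no linear factor is irreducible.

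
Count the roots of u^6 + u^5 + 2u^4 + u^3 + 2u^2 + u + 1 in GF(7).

4

Write g(u) = u^6 + u^5 + 2u^4 + u^3 + 2u^2 + u + 1.
Evaluate at each of the 7 elements of GF(7):
g(0) = 1; g(1) = 2; g(2) = 0 → root; g(3) = 0 → root; g(4) = 0 → root; g(5) = 0 → root; g(6) = 3.
Roots: {2, 3, 4, 5}.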